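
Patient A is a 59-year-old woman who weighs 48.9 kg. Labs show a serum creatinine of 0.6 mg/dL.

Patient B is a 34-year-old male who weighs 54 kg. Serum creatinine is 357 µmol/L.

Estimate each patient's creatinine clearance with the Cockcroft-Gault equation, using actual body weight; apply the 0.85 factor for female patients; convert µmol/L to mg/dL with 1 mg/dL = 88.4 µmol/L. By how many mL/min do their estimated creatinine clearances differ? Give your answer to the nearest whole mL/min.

Patient A: CrCl = (140 − 59) × 48.9 / (72 × 0.6) × 0.85 = 3960.9 / 43.20 × 0.85 ≈ 77.9 mL/min
Patient B: SCr = 357 / 88.4 = 4.038 mg/dL
Patient B: CrCl = (140 − 34) × 54 / (72 × 4.038) = 5724.0 / 290.74 ≈ 19.7 mL/min
|77.9 − 19.7| = 58.2 mL/min

58 mL/min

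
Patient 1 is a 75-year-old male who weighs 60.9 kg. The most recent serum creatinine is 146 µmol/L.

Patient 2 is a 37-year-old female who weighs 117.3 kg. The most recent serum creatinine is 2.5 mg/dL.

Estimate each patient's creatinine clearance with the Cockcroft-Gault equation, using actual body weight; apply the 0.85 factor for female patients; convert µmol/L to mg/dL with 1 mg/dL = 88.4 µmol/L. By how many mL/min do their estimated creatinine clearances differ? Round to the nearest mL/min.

24 mL/min

Patient 1: SCr = 146 / 88.4 = 1.652 mg/dL
Patient 1: CrCl = (140 − 75) × 60.9 / (72 × 1.652) = 3958.5 / 118.94 ≈ 33.3 mL/min
Patient 2: CrCl = (140 − 37) × 117.3 / (72 × 2.5) × 0.85 = 12081.9 / 180.00 × 0.85 ≈ 57.1 mL/min
|33.3 − 57.1| = 23.8 mL/min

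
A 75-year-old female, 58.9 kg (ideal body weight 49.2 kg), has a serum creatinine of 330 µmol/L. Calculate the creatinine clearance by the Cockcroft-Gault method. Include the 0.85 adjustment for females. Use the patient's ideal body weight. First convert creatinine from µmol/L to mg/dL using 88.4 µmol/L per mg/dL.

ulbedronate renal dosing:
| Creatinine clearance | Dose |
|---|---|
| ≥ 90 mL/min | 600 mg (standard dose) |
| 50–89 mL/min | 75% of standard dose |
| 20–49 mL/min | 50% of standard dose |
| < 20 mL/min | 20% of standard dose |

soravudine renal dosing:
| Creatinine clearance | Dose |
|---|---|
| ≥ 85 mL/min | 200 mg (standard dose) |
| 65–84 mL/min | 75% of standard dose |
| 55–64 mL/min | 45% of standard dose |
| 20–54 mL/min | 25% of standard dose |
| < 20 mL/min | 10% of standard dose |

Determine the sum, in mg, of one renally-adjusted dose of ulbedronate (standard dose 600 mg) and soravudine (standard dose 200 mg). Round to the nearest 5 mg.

140 mg

SCr = 330 / 88.4 = 3.733 mg/dL
CrCl = (140 − 75) × 49.2 / (72 × 3.733) × 0.85 = 3198.0 / 268.78 × 0.85 ≈ 10.1 mL/min
CrCl ≈ 10 mL/min.
ulbedronate: < 20 mL/min → 20% of 600 mg = 120 mg.
soravudine: < 20 mL/min → 10% of 200 mg = 20 mg.
Total = 120 + 20 = 140 mg.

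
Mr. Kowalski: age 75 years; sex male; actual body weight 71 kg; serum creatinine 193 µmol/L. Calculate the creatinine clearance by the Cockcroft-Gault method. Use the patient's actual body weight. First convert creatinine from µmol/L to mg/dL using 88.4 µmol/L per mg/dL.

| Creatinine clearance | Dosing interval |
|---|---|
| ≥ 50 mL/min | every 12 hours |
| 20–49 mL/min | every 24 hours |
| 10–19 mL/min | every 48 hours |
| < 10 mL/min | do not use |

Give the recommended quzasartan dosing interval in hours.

SCr = 193 / 88.4 = 2.183 mg/dL
CrCl = (140 − 75) × 71 / (72 × 2.183) = 4615.0 / 157.18 ≈ 29.4 mL/min
CrCl ≈ 29 mL/min → bracket 20–49 mL/min → every 24 hours.

every 24 hours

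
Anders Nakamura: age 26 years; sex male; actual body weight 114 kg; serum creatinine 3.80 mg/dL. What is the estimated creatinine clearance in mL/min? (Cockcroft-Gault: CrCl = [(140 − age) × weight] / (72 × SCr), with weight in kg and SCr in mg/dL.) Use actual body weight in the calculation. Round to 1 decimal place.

CrCl = (140 − 26) × 114 / (72 × 3.8) = 12996.0 / 273.60 ≈ 47.5 mL/min

47.5 mL/min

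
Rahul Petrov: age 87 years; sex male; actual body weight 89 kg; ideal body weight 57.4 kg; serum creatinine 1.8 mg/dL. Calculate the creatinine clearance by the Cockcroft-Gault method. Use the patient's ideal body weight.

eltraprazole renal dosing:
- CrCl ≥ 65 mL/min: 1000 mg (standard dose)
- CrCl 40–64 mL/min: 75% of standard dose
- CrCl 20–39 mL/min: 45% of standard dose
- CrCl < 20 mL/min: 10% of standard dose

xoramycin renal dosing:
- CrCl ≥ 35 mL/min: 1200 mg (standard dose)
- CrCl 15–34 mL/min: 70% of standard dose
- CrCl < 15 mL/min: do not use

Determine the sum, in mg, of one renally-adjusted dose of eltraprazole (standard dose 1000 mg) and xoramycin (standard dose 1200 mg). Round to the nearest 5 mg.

CrCl = (140 − 87) × 57.4 / (72 × 1.8) = 3042.2 / 129.60 ≈ 23.5 mL/min
CrCl ≈ 23 mL/min.
eltraprazole: 20–39 mL/min → 45% of 1000 mg = 450 mg.
xoramycin: 15–34 mL/min → 70% of 1200 mg = 840 mg.
Total = 450 + 840 = 1290 mg.

1290 mg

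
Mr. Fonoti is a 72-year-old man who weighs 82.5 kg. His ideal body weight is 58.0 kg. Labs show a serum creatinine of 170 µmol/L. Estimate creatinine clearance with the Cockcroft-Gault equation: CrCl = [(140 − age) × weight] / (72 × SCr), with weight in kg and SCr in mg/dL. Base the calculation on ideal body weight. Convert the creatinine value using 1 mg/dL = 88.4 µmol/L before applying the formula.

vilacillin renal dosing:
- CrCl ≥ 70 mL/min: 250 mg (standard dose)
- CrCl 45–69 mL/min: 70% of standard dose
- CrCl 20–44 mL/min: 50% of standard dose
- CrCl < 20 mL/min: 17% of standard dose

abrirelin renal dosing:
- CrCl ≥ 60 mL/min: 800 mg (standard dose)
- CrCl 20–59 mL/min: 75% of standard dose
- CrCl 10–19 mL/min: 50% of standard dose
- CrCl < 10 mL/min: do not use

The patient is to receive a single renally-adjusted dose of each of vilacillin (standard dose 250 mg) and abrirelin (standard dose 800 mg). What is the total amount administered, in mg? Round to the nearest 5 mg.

SCr = 170 / 88.4 = 1.923 mg/dL
CrCl = (140 − 72) × 58 / (72 × 1.923) = 3944.0 / 138.46 ≈ 28.5 mL/min
CrCl ≈ 28 mL/min.
vilacillin: 20–44 mL/min → 50% of 250 mg = 125 mg.
abrirelin: 20–59 mL/min → 75% of 800 mg = 600 mg.
Total = 125 + 600 = 725 mg.

725 mg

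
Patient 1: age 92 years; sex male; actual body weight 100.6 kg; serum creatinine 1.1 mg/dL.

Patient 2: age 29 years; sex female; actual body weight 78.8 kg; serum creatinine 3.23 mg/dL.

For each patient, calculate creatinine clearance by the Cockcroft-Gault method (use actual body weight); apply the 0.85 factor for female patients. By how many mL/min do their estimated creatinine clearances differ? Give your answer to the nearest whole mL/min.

29 mL/min

Patient 1: CrCl = (140 − 92) × 100.6 / (72 × 1.1) = 4828.8 / 79.20 ≈ 61.0 mL/min
Patient 2: CrCl = (140 − 29) × 78.8 / (72 × 3.23) × 0.85 = 8746.8 / 232.56 × 0.85 ≈ 32.0 mL/min
|61.0 − 32.0| = 29.0 mL/min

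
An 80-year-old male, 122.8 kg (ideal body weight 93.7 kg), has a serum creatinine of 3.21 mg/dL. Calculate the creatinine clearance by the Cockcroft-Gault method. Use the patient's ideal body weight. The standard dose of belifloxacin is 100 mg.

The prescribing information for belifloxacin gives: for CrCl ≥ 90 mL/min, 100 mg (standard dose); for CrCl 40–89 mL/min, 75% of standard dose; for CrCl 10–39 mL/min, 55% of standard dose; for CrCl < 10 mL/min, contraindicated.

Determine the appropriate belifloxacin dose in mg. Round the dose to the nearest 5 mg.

CrCl = (140 − 80) × 93.7 / (72 × 3.21) = 5622.0 / 231.12 ≈ 24.3 mL/min
CrCl ≈ 24 mL/min → bracket 10–39 mL/min.
55% of 100 mg = 55 mg

55 mg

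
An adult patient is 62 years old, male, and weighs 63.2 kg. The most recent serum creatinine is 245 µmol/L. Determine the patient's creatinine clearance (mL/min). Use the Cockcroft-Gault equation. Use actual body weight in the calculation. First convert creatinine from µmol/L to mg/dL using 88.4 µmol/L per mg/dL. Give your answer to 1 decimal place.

24.7 mL/min

SCr = 245 / 88.4 = 2.771 mg/dL
CrCl = (140 − 62) × 63.2 / (72 × 2.771) = 4929.6 / 199.51 ≈ 24.7 mL/min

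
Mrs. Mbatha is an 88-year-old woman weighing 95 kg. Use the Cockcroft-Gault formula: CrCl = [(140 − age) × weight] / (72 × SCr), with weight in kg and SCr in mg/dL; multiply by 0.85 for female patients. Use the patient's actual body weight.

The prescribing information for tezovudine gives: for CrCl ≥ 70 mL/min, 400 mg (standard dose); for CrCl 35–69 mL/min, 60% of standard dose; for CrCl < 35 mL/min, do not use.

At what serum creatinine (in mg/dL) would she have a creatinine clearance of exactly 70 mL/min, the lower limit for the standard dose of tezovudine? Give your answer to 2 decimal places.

0.83 mg/dL

Standard dose requires CrCl ≥ 70 mL/min.
Set (140 − 88) × 95 × 0.85 / (72 × SCr) = 70
SCr = (140 − 88) × 95 × 0.85 / (72 × 70) = 0.833 mg/dL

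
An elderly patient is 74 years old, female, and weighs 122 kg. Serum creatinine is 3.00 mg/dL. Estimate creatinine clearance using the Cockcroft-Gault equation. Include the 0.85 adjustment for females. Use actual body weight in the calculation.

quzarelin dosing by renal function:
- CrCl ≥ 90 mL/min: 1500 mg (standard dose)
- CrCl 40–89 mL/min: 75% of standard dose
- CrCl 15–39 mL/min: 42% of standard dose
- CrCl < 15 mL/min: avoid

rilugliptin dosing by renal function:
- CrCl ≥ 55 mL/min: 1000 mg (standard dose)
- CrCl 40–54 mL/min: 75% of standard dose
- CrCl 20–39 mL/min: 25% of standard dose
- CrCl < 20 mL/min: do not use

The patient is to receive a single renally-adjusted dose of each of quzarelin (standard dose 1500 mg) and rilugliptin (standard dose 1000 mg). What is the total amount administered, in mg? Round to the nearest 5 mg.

CrCl = (140 − 74) × 122 / (72 × 3) × 0.85 = 8052.0 / 216.00 × 0.85 ≈ 31.7 mL/min
CrCl ≈ 32 mL/min.
quzarelin: 15–39 mL/min → 42% of 1500 mg = 630 mg.
rilugliptin: 20–39 mL/min → 25% of 1000 mg = 250 mg.
Total = 630 + 250 = 880 mg.

880 mg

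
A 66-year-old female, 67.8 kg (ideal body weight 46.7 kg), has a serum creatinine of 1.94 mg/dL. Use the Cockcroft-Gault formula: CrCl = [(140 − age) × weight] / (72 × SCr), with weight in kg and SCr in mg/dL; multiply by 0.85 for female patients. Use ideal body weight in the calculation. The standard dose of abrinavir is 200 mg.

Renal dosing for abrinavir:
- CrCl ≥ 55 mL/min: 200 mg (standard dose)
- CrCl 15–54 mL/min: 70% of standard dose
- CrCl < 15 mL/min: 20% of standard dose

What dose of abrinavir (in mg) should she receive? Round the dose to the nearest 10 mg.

140 mg

CrCl = (140 − 66) × 46.7 / (72 × 1.94) × 0.85 = 3455.8 / 139.68 × 0.85 ≈ 21.0 mL/min
CrCl ≈ 21 mL/min → bracket 15–54 mL/min.
70% of 200 mg = 140 mg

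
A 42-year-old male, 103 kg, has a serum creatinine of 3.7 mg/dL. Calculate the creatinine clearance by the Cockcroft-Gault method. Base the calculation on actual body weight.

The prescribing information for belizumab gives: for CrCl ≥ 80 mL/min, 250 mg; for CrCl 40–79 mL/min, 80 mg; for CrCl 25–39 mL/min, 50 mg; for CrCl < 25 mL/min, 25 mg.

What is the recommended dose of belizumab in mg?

CrCl = (140 − 42) × 103 / (72 × 3.7) = 10094.0 / 266.40 ≈ 37.9 mL/min
CrCl ≈ 38 mL/min → bracket 25–39 mL/min.
Dose for this bracket: 50 mg.

50 mg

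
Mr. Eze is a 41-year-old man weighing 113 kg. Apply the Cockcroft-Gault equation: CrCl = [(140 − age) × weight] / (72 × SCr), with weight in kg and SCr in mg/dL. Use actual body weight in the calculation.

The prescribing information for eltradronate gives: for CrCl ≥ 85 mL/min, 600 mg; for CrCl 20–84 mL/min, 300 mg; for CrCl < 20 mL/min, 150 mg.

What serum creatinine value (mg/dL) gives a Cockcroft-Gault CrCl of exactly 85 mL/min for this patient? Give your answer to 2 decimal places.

1.83 mg/dL

Standard dose requires CrCl ≥ 85 mL/min.
Set (140 − 41) × 113 / (72 × SCr) = 85
SCr = (140 − 41) × 113 / (72 × 85) = 1.828 mg/dL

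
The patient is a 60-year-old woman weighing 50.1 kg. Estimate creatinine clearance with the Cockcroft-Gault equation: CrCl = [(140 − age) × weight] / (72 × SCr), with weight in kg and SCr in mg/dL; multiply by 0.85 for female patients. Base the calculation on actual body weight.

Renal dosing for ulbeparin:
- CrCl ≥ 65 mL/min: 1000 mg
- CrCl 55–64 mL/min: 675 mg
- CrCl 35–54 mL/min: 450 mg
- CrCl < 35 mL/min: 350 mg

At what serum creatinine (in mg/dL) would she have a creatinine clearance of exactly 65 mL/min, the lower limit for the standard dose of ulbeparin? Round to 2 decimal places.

0.73 mg/dL

Standard dose requires CrCl ≥ 65 mL/min.
Set (140 − 60) × 50.1 × 0.85 / (72 × SCr) = 65
SCr = (140 − 60) × 50.1 × 0.85 / (72 × 65) = 0.728 mg/dL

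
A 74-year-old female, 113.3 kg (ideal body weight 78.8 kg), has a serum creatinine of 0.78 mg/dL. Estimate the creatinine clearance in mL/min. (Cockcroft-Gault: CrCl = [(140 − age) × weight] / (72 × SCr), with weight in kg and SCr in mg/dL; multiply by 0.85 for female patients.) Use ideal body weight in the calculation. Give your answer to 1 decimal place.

CrCl = (140 − 74) × 78.8 / (72 × 0.78) × 0.85 = 5200.8 / 56.16 × 0.85 ≈ 78.7 mL/min

78.7 mL/min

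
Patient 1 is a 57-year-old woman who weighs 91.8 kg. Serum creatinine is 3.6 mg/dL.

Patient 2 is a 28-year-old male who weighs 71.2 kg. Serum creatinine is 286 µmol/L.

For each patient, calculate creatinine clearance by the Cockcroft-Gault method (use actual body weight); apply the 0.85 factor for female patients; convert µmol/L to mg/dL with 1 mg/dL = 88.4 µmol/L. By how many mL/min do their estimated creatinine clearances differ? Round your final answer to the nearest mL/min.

Patient 1: CrCl = (140 − 57) × 91.8 / (72 × 3.6) × 0.85 = 7619.4 / 259.20 × 0.85 ≈ 25.0 mL/min
Patient 2: SCr = 286 / 88.4 = 3.235 mg/dL
Patient 2: CrCl = (140 − 28) × 71.2 / (72 × 3.235) = 7974.4 / 232.92 ≈ 34.2 mL/min
|25.0 − 34.2| = 9.2 mL/min

9 mL/min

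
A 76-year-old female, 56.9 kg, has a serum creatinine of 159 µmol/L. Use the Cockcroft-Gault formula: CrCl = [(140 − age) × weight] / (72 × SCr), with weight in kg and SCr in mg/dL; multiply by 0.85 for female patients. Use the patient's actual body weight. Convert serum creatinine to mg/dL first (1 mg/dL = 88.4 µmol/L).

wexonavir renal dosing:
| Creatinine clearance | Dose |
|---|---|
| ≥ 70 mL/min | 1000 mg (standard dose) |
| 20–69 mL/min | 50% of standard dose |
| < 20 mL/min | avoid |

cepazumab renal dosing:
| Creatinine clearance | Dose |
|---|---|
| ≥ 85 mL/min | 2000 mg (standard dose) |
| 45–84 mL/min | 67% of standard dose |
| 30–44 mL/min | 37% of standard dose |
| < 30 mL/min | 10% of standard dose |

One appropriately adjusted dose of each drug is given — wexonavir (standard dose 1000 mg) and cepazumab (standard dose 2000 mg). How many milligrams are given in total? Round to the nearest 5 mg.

SCr = 159 / 88.4 = 1.799 mg/dL
CrCl = (140 − 76) × 56.9 / (72 × 1.799) × 0.85 = 3641.6 / 129.53 × 0.85 ≈ 23.9 mL/min
CrCl ≈ 24 mL/min.
wexonavir: 20–69 mL/min → 50% of 1000 mg = 500 mg.
cepazumab: < 30 mL/min → 10% of 2000 mg = 200 mg.
Total = 500 + 200 = 700 mg.

700 mg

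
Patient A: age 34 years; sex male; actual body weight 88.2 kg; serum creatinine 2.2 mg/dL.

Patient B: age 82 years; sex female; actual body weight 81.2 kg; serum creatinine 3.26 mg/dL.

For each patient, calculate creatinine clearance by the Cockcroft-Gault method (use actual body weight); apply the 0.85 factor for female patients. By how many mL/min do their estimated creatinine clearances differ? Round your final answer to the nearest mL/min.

Patient A: CrCl = (140 − 34) × 88.2 / (72 × 2.2) = 9349.2 / 158.40 ≈ 59.0 mL/min
Patient B: CrCl = (140 − 82) × 81.2 / (72 × 3.26) × 0.85 = 4709.6 / 234.72 × 0.85 ≈ 17.1 mL/min
|59.0 − 17.1| = 41.9 mL/min

42 mL/min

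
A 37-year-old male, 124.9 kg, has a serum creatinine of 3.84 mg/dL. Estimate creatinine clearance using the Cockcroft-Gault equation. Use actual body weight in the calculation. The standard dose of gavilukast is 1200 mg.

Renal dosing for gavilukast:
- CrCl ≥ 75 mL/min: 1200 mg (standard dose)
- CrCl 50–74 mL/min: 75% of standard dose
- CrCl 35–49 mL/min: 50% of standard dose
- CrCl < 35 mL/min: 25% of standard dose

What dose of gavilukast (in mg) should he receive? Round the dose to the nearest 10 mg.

CrCl = (140 − 37) × 124.9 / (72 × 3.84) = 12864.7 / 276.48 ≈ 46.5 mL/min
CrCl ≈ 47 mL/min → bracket 35–49 mL/min.
50% of 1200 mg = 600 mg

600 mg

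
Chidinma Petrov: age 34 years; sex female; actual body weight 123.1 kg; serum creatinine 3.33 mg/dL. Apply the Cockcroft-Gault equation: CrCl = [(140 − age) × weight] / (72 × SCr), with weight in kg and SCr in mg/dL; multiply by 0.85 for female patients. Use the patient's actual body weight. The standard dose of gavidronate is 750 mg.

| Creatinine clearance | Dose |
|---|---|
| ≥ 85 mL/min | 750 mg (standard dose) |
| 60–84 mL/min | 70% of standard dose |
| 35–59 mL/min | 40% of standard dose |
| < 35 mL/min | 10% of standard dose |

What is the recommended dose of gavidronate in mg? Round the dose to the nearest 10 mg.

300 mg

CrCl = (140 − 34) × 123.1 / (72 × 3.33) × 0.85 = 13048.6 / 239.76 × 0.85 ≈ 46.3 mL/min
CrCl ≈ 46 mL/min → bracket 35–59 mL/min.
40% of 750 mg = 300 mg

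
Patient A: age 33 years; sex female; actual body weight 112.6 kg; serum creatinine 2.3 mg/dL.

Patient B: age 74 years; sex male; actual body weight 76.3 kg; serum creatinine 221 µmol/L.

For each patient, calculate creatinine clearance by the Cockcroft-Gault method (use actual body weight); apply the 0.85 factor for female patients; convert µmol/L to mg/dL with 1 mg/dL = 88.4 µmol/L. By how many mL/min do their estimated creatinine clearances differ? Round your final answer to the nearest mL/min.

34 mL/min

Patient A: CrCl = (140 − 33) × 112.6 / (72 × 2.3) × 0.85 = 12048.2 / 165.60 × 0.85 ≈ 61.8 mL/min
Patient B: SCr = 221 / 88.4 = 2.5 mg/dL
Patient B: CrCl = (140 − 74) × 76.3 / (72 × 2.5) = 5035.8 / 180.00 ≈ 28.0 mL/min
|61.8 − 28.0| = 33.8 mL/min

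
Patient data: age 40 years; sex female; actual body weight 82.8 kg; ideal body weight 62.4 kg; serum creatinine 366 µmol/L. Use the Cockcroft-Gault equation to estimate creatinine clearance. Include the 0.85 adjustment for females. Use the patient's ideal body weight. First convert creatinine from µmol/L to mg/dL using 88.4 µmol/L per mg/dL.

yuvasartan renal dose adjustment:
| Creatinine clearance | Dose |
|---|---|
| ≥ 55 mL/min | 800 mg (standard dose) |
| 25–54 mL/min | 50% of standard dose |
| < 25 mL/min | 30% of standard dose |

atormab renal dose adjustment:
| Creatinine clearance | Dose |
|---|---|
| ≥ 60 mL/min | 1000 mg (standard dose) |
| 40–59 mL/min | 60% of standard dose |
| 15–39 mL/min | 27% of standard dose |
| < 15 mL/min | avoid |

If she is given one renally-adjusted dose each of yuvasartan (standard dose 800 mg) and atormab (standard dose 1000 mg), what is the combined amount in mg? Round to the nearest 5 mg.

SCr = 366 / 88.4 = 4.14 mg/dL
CrCl = (140 − 40) × 62.4 / (72 × 4.14) × 0.85 = 6240.0 / 298.08 × 0.85 ≈ 17.8 mL/min
CrCl ≈ 18 mL/min.
yuvasartan: < 25 mL/min → 30% of 800 mg = 240 mg.
atormab: 15–39 mL/min → 27% of 1000 mg = 270 mg.
Total = 240 + 270 = 510 mg.

510 mg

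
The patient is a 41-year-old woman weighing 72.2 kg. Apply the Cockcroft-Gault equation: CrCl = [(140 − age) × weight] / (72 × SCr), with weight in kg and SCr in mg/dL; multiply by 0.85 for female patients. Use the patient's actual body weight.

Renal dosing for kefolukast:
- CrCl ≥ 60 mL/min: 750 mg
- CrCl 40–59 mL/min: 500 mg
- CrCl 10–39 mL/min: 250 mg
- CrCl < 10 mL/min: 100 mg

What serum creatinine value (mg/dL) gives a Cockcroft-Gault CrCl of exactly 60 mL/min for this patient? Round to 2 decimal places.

1.41 mg/dL

Standard dose requires CrCl ≥ 60 mL/min.
Set (140 − 41) × 72.2 × 0.85 / (72 × SCr) = 60
SCr = (140 − 41) × 72.2 × 0.85 / (72 × 60) = 1.406 mg/dL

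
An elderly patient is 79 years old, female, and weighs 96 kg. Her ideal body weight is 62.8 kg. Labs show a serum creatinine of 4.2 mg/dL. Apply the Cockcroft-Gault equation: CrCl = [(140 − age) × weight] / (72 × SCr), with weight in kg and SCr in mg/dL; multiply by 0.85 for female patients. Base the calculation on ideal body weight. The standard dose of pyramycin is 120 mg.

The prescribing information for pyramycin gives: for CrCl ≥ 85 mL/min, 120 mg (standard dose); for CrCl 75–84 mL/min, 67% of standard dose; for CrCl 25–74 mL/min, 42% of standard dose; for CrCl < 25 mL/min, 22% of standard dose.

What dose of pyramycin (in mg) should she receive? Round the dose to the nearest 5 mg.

25 mg

CrCl = (140 − 79) × 62.8 / (72 × 4.2) × 0.85 = 3830.8 / 302.40 × 0.85 ≈ 10.8 mL/min
CrCl ≈ 11 mL/min → bracket < 25 mL/min.
22% of 120 mg = 26.4 mg → 25 mg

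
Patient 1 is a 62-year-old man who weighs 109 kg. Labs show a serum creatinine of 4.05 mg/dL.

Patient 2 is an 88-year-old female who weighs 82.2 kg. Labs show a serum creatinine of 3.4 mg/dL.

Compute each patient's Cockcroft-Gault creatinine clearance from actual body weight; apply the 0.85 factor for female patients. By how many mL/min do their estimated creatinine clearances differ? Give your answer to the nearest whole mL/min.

14 mL/min

Patient 1: CrCl = (140 − 62) × 109 / (72 × 4.05) = 8502.0 / 291.60 ≈ 29.2 mL/min
Patient 2: CrCl = (140 − 88) × 82.2 / (72 × 3.4) × 0.85 = 4274.4 / 244.80 × 0.85 ≈ 14.8 mL/min
|29.2 − 14.8| = 14.4 mL/min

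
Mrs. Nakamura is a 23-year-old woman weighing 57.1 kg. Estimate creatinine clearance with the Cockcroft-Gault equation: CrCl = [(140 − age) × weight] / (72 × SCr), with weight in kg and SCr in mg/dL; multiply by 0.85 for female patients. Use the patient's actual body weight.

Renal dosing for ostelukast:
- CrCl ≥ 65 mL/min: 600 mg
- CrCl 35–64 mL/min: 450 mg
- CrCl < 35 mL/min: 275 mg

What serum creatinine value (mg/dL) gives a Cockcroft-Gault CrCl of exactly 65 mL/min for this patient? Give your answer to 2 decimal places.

Standard dose requires CrCl ≥ 65 mL/min.
Set (140 − 23) × 57.1 × 0.85 / (72 × SCr) = 65
SCr = (140 − 23) × 57.1 × 0.85 / (72 × 65) = 1.213 mg/dL

1.21 mg/dL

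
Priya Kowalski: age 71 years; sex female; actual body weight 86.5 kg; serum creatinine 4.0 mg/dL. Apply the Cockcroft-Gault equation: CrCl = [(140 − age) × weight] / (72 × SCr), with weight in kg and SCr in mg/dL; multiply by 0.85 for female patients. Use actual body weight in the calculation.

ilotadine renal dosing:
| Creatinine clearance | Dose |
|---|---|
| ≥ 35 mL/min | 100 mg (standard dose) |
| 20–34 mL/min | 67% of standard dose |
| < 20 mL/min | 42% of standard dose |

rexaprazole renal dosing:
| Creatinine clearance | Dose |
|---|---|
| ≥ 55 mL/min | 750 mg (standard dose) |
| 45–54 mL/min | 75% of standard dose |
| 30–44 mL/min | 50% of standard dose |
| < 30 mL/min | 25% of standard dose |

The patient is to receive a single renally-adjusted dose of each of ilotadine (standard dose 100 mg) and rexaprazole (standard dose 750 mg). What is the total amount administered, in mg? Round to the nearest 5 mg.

CrCl = (140 − 71) × 86.5 / (72 × 4) × 0.85 = 5968.5 / 288.00 × 0.85 ≈ 17.6 mL/min
CrCl ≈ 18 mL/min.
ilotadine: < 20 mL/min → 42% of 100 mg = 42 mg.
rexaprazole: < 30 mL/min → 25% of 750 mg = 187.5 mg.
Total = 42 + 187.5 = 229.5 mg.

230 mg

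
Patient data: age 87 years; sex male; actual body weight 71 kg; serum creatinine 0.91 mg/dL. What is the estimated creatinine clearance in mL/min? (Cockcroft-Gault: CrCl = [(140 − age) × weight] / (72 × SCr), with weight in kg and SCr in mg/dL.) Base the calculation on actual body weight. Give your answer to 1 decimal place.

CrCl = (140 − 87) × 71 / (72 × 0.91) = 3763.0 / 65.52 ≈ 57.4 mL/min

57.4 mL/min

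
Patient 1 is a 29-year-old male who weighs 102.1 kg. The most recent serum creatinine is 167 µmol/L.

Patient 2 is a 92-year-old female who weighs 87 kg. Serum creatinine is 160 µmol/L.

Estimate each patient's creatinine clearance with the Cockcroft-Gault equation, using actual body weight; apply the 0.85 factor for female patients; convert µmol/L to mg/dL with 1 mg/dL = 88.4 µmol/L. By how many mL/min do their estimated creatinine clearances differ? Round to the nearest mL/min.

Patient 1: SCr = 167 / 88.4 = 1.889 mg/dL
Patient 1: CrCl = (140 − 29) × 102.1 / (72 × 1.889) = 11333.1 / 136.01 ≈ 83.3 mL/min
Patient 2: SCr = 160 / 88.4 = 1.81 mg/dL
Patient 2: CrCl = (140 − 92) × 87 / (72 × 1.81) × 0.85 = 4176.0 / 130.32 × 0.85 ≈ 27.2 mL/min
|83.3 − 27.2| = 56.1 mL/min

56 mL/min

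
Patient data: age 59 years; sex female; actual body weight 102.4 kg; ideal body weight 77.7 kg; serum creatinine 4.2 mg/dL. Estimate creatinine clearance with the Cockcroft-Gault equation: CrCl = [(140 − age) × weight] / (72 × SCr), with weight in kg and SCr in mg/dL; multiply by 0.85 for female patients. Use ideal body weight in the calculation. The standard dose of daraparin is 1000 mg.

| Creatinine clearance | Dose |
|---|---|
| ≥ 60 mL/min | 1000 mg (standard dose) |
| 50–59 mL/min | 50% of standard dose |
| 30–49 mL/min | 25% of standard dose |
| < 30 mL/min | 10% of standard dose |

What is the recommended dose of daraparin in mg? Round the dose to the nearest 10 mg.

CrCl = (140 − 59) × 77.7 / (72 × 4.2) × 0.85 = 6293.7 / 302.40 × 0.85 ≈ 17.7 mL/min
CrCl ≈ 18 mL/min → bracket < 30 mL/min.
10% of 1000 mg = 100 mg

100 mg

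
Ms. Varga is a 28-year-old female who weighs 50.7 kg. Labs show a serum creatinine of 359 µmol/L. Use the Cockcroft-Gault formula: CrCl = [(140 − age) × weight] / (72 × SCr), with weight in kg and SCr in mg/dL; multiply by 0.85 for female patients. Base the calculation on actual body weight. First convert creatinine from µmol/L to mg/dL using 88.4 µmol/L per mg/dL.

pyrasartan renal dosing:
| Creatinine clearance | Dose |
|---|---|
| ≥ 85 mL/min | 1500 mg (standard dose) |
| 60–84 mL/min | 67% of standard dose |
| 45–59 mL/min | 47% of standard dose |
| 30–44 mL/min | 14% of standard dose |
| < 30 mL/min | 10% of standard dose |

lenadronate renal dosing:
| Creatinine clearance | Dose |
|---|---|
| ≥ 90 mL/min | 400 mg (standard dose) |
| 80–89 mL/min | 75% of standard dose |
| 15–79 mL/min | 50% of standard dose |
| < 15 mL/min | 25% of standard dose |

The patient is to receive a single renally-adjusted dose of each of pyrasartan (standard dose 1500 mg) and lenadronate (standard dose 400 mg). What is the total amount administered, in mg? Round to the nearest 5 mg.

350 mg

SCr = 359 / 88.4 = 4.061 mg/dL
CrCl = (140 − 28) × 50.7 / (72 × 4.061) × 0.85 = 5678.4 / 292.39 × 0.85 ≈ 16.5 mL/min
CrCl ≈ 17 mL/min.
pyrasartan: < 30 mL/min → 10% of 1500 mg = 150 mg.
lenadronate: 15–79 mL/min → 50% of 400 mg = 200 mg.
Total = 150 + 200 = 350 mg.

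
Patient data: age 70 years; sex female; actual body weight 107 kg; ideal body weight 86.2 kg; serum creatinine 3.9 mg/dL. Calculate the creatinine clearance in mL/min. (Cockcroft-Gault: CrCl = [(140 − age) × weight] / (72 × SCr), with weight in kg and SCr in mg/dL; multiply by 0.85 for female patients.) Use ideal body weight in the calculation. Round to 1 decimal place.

CrCl = (140 − 70) × 86.2 / (72 × 3.9) × 0.85 = 6034.0 / 280.80 × 0.85 ≈ 18.3 mL/min

18.3 mL/min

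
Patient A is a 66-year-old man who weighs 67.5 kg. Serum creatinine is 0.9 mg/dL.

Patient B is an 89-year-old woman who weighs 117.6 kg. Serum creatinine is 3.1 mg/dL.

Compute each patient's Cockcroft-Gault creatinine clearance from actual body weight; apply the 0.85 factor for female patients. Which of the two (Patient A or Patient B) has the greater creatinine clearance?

Patient A: CrCl = (140 − 66) × 67.5 / (72 × 0.9) = 4995.0 / 64.80 ≈ 77.1 mL/min
Patient B: CrCl = (140 − 89) × 117.6 / (72 × 3.1) × 0.85 = 5997.6 / 223.20 × 0.85 ≈ 22.8 mL/min
77.1 vs 22.8 mL/min → Patient A is higher.

Patient A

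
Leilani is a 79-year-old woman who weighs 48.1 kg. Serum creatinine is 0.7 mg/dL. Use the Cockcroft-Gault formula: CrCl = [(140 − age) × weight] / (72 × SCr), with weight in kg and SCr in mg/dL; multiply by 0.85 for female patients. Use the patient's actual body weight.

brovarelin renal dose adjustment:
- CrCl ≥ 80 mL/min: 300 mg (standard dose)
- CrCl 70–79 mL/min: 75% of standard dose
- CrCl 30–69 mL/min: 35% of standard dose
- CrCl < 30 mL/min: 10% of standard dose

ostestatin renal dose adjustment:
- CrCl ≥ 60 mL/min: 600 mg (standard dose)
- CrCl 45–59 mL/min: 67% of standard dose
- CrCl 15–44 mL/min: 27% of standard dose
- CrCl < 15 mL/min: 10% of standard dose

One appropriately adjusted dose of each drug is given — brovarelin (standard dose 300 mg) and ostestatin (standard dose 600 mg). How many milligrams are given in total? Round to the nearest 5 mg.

505 mg

CrCl = (140 − 79) × 48.1 / (72 × 0.7) × 0.85 = 2934.1 / 50.40 × 0.85 ≈ 49.5 mL/min
CrCl ≈ 49 mL/min.
brovarelin: 30–69 mL/min → 35% of 300 mg = 105 mg.
ostestatin: 45–59 mL/min → 67% of 600 mg = 402 mg.
Total = 105 + 402 = 507 mg.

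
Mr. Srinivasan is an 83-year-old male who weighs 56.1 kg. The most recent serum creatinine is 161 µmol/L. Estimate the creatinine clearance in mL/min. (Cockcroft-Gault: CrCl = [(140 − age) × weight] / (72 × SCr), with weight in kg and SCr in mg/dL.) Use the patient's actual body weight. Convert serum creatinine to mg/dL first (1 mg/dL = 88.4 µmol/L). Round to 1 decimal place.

24.4 mL/min

SCr = 161 / 88.4 = 1.821 mg/dL
CrCl = (140 − 83) × 56.1 / (72 × 1.821) = 3197.7 / 131.11 ≈ 24.4 mL/min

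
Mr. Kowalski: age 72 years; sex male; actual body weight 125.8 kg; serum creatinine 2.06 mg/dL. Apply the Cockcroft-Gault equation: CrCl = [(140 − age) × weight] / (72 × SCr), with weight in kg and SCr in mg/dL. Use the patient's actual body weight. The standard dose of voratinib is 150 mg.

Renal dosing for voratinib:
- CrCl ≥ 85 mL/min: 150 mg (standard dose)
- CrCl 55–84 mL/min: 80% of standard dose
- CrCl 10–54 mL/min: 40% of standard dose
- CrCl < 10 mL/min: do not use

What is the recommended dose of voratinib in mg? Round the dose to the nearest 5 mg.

120 mg

CrCl = (140 − 72) × 125.8 / (72 × 2.06) = 8554.4 / 148.32 ≈ 57.7 mL/min
CrCl ≈ 58 mL/min → bracket 55–84 mL/min.
80% of 150 mg = 120 mg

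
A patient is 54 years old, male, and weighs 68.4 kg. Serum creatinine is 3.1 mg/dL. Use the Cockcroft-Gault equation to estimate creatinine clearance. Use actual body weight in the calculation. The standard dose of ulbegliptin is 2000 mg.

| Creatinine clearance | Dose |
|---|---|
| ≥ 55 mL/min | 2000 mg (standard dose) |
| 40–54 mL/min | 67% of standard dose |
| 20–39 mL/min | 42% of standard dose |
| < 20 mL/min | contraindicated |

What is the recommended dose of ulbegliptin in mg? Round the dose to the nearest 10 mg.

CrCl = (140 − 54) × 68.4 / (72 × 3.1) = 5882.4 / 223.20 ≈ 26.4 mL/min
CrCl ≈ 26 mL/min → bracket 20–39 mL/min.
42% of 2000 mg = 840 mg

840 mg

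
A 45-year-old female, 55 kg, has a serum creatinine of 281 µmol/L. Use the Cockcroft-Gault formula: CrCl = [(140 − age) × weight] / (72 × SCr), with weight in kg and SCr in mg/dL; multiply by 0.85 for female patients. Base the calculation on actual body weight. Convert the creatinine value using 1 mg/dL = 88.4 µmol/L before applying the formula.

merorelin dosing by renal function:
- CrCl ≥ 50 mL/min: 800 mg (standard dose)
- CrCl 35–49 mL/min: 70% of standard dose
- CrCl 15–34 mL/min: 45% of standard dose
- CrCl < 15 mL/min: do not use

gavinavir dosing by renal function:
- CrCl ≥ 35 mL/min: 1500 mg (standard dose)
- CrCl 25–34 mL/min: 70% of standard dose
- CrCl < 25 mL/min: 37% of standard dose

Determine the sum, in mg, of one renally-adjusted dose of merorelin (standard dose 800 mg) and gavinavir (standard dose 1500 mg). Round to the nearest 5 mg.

SCr = 281 / 88.4 = 3.179 mg/dL
CrCl = (140 − 45) × 55 / (72 × 3.179) × 0.85 = 5225.0 / 228.89 × 0.85 ≈ 19.4 mL/min
CrCl ≈ 19 mL/min.
merorelin: 15–34 mL/min → 45% of 800 mg = 360 mg.
gavinavir: < 25 mL/min → 37% of 1500 mg = 555 mg.
Total = 360 + 555 = 915 mg.

915 mg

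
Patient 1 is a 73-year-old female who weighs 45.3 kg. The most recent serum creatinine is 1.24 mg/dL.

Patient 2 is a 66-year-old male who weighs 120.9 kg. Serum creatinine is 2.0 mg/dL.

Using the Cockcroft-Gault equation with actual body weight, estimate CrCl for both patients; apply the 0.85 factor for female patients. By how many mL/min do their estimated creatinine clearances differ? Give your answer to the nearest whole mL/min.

33 mL/min

Patient 1: CrCl = (140 − 73) × 45.3 / (72 × 1.24) × 0.85 = 3035.1 / 89.28 × 0.85 ≈ 28.9 mL/min
Patient 2: CrCl = (140 − 66) × 120.9 / (72 × 2) = 8946.6 / 144.00 ≈ 62.1 mL/min
|28.9 − 62.1| = 33.2 mL/min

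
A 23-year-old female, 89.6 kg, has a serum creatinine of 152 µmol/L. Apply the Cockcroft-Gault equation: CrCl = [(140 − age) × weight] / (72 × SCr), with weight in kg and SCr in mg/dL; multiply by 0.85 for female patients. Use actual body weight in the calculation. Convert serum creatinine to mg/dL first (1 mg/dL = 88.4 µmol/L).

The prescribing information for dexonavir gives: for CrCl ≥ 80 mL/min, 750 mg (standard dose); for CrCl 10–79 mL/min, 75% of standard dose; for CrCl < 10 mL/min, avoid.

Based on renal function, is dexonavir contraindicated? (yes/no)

no

SCr = 152 / 88.4 = 1.719 mg/dL
CrCl = (140 − 23) × 89.6 / (72 × 1.719) × 0.85 = 10483.2 / 123.77 × 0.85 ≈ 72.0 mL/min
CrCl ≈ 72 mL/min, which is ≥ 10 mL/min.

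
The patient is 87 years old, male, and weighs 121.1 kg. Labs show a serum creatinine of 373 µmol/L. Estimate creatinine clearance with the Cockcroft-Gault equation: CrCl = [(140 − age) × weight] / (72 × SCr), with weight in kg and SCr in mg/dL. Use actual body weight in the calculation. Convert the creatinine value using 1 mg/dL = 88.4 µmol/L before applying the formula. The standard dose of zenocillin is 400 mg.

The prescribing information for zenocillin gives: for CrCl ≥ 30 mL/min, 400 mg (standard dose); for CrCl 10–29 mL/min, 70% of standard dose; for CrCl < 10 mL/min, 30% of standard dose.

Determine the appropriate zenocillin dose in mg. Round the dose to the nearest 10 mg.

280 mg

SCr = 373 / 88.4 = 4.219 mg/dL
CrCl = (140 − 87) × 121.1 / (72 × 4.219) = 6418.3 / 303.77 ≈ 21.1 mL/min
CrCl ≈ 21 mL/min → bracket 10–29 mL/min.
70% of 400 mg = 280 mg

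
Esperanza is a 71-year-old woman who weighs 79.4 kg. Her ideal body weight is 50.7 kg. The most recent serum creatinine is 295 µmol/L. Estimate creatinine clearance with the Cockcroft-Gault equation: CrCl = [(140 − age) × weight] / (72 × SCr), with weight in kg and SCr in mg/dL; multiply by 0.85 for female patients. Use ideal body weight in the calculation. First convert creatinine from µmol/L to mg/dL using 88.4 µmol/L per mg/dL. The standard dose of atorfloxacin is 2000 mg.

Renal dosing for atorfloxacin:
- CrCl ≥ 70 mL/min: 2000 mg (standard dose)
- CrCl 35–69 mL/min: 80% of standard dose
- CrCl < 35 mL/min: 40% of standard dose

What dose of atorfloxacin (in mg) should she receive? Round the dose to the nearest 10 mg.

SCr = 295 / 88.4 = 3.337 mg/dL
CrCl = (140 − 71) × 50.7 / (72 × 3.337) × 0.85 = 3498.3 / 240.26 × 0.85 ≈ 12.4 mL/min
CrCl ≈ 12 mL/min → bracket < 35 mL/min.
40% of 2000 mg = 800 mg

800 mg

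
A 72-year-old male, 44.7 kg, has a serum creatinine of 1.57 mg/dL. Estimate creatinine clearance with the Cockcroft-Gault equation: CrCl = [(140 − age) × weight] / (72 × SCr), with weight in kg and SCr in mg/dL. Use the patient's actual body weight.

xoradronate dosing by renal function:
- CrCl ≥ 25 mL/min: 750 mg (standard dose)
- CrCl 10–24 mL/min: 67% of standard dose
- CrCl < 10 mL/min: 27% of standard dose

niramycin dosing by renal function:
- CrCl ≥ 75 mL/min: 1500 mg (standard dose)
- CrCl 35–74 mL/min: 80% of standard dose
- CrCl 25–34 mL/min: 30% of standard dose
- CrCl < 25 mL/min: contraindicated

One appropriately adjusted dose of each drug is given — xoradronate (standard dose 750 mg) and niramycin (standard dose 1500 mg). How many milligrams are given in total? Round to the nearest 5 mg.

CrCl = (140 − 72) × 44.7 / (72 × 1.57) = 3039.6 / 113.04 ≈ 26.9 mL/min
CrCl ≈ 27 mL/min.
xoradronate: ≥ 25 mL/min → 100% of 750 mg = 750 mg.
niramycin: 25–34 mL/min → 30% of 1500 mg = 450 mg.
Total = 750 + 450 = 1200 mg.

1200 mg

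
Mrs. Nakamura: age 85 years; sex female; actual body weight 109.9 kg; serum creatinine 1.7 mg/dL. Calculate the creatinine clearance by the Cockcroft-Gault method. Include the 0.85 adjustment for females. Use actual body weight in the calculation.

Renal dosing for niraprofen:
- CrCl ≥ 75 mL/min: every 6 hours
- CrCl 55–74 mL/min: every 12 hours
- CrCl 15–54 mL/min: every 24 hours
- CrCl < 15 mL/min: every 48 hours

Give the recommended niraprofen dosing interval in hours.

CrCl = (140 − 85) × 109.9 / (72 × 1.7) × 0.85 = 6044.5 / 122.40 × 0.85 ≈ 42.0 mL/min
CrCl ≈ 42 mL/min → bracket 15–54 mL/min → every 24 hours.

every 24 hours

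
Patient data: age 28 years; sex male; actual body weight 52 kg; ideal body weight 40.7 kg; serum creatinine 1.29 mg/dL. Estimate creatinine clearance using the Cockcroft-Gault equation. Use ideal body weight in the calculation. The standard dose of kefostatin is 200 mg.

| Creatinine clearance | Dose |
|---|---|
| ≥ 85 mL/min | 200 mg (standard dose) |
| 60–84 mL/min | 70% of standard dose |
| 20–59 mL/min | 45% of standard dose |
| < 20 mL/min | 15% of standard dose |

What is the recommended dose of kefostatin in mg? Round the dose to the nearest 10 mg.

CrCl = (140 − 28) × 40.7 / (72 × 1.29) = 4558.4 / 92.88 ≈ 49.1 mL/min
CrCl ≈ 49 mL/min → bracket 20–59 mL/min.
45% of 200 mg = 90 mg

90 mg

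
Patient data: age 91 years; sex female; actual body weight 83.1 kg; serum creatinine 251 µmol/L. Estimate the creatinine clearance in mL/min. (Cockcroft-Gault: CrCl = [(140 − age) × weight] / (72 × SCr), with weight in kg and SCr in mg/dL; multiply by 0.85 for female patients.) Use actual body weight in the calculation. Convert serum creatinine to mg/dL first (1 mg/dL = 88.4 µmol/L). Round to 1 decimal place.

SCr = 251 / 88.4 = 2.839 mg/dL
CrCl = (140 − 91) × 83.1 / (72 × 2.839) × 0.85 = 4071.9 / 204.41 × 0.85 ≈ 16.9 mL/min

16.9 mL/min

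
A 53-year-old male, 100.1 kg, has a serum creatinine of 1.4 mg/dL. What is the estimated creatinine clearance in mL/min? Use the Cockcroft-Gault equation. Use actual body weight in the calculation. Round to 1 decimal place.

86.4 mL/min

CrCl = (140 − 53) × 100.1 / (72 × 1.4) = 8708.7 / 100.80 ≈ 86.4 mL/min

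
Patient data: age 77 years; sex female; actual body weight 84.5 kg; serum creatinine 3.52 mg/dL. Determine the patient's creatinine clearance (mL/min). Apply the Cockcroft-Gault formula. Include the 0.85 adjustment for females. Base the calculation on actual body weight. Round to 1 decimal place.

CrCl = (140 − 77) × 84.5 / (72 × 3.52) × 0.85 = 5323.5 / 253.44 × 0.85 ≈ 17.9 mL/min

17.9 mL/min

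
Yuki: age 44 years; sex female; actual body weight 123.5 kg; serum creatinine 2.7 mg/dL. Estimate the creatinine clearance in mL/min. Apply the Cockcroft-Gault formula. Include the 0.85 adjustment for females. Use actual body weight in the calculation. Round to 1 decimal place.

CrCl = (140 − 44) × 123.5 / (72 × 2.7) × 0.85 = 11856.0 / 194.40 × 0.85 ≈ 51.8 mL/min

51.8 mL/min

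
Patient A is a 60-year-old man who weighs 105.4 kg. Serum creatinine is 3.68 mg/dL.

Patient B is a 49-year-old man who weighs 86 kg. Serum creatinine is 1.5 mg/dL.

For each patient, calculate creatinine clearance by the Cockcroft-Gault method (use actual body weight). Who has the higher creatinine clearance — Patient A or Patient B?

Patient B

Patient A: CrCl = (140 − 60) × 105.4 / (72 × 3.68) = 8432.0 / 264.96 ≈ 31.8 mL/min
Patient B: CrCl = (140 − 49) × 86 / (72 × 1.5) = 7826.0 / 108.00 ≈ 72.5 mL/min
31.8 vs 72.5 mL/min → Patient B is higher.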